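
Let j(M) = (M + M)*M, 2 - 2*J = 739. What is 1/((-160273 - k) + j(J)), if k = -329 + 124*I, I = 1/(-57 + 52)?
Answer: 10/1116653 ≈ 8.9553e-6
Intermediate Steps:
J = -737/2 (J = 1 - 1/2*739 = 1 - 739/2 = -737/2 ≈ -368.50)
j(M) = 2*M**2 (j(M) = (2*M)*M = 2*M**2)
I = -1/5 (I = 1/(-5) = -1/5 ≈ -0.20000)
k = -1769/5 (k = -329 + 124*(-1/5) = -329 - 124/5 = -1769/5 ≈ -353.80)
1/((-160273 - k) + j(J)) = 1/((-160273 - 1*(-1769/5)) + 2*(-737/2)**2) = 1/((-160273 + 1769/5) + 2*(543169/4)) = 1/(-799596/5 + 543169/2) = 1/(1116653/10) = 10/1116653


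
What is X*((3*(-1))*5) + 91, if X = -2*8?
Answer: 331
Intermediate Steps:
X = -16
X*((3*(-1))*5) + 91 = -16*3*(-1)*5 + 91 = -(-48)*5 + 91 = -16*(-15) + 91 = 240 + 91 = 331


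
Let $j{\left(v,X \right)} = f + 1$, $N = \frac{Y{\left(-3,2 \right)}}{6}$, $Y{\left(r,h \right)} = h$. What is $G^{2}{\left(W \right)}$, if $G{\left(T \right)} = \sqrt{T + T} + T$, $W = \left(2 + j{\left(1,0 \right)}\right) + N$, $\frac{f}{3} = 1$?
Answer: $\frac{\left(19 + \sqrt{114}\right)^{2}}{9} \approx 97.859$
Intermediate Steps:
$f = 3$ ($f = 3 \cdot 1 = 3$)
$N = \frac{1}{3}$ ($N = \frac{2}{6} = 2 \cdot \frac{1}{6} = \frac{1}{3} \approx 0.33333$)
$j{\left(v,X \right)} = 4$ ($j{\left(v,X \right)} = 3 + 1 = 4$)
$W = \frac{19}{3}$ ($W = \left(2 + 4\right) + \frac{1}{3} = 6 + \frac{1}{3} = \frac{19}{3} \approx 6.3333$)
$G{\left(T \right)} = T + \sqrt{2} \sqrt{T}$ ($G{\left(T \right)} = \sqrt{2 T} + T = \sqrt{2} \sqrt{T} + T = T + \sqrt{2} \sqrt{T}$)
$G^{2}{\left(W \right)} = \left(\frac{19}{3} + \sqrt{2} \sqrt{\frac{19}{3}}\right)^{2} = \left(\frac{19}{3} + \sqrt{2} \frac{\sqrt{57}}{3}\right)^{2} = \left(\frac{19}{3} + \frac{\sqrt{114}}{3}\right)^{2}$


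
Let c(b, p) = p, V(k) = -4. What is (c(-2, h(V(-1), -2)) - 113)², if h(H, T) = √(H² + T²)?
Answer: 12789 - 452*√5 ≈ 11778.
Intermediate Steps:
(c(-2, h(V(-1), -2)) - 113)² = (√((-4)² + (-2)²) - 113)² = (√(16 + 4) - 113)² = (√20 - 113)² = (2*√5 - 113)² = (-113 + 2*√5)²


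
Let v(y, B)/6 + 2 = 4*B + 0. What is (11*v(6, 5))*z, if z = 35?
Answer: 41580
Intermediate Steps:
v(y, B) = -12 + 24*B (v(y, B) = -12 + 6*(4*B + 0) = -12 + 6*(4*B) = -12 + 24*B)
(11*v(6, 5))*z = (11*(-12 + 24*5))*35 = (11*(-12 + 120))*35 = (11*108)*35 = 1188*35 = 41580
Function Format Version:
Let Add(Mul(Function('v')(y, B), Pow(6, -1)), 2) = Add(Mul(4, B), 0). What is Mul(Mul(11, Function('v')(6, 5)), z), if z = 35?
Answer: 41580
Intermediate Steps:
Function('v')(y, B) = Add(-12, Mul(24, B)) (Function('v')(y, B) = Add(-12, Mul(6, Add(Mul(4, B), 0))) = Add(-12, Mul(6, Mul(4, B))) = Add(-12, Mul(24, B)))
Mul(Mul(11, Function('v')(6, 5)), z) = Mul(Mul(11, Add(-12, Mul(24, 5))), 35) = Mul(Mul(11, Add(-12, 120)), 35) = Mul(Mul(11, 108), 35) = Mul(1188, 35) = 41580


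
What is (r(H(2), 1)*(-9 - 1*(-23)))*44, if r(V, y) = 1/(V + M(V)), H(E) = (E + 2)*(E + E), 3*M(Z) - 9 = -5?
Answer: 462/13 ≈ 35.538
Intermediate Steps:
M(Z) = 4/3 (M(Z) = 3 + (1/3)*(-5) = 3 - 5/3 = 4/3)
H(E) = 2*E*(2 + E) (H(E) = (2 + E)*(2*E) = 2*E*(2 + E))
r(V, y) = 1/(4/3 + V) (r(V, y) = 1/(V + 4/3) = 1/(4/3 + V))
(r(H(2), 1)*(-9 - 1*(-23)))*44 = ((3/(4 + 3*(2*2*(2 + 2))))*(-9 - 1*(-23)))*44 = ((3/(4 + 3*(2*2*4)))*(-9 + 23))*44 = ((3/(4 + 3*16))*14)*44 = ((3/(4 + 48))*14)*44 = ((3/52)*14)*44 = (21/26)*44 = 462/13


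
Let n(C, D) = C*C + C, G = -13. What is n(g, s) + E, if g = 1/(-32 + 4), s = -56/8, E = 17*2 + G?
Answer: 16437/784 ≈ 20.966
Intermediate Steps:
E = 21 (E = 17*2 - 13 = 34 - 13 = 21)
s = -7 (s = -56*⅛ = -7)
g = -1/28 (g = 1/(-28) = -1/28 ≈ -0.035714)
n(C, D) = C + C² (n(C, D) = C² + C = C + C²)
n(g, s) + E = -(1 - 1/28)/28 + 21 = -1/28*27/28 + 21 = -27/784 + 21 = 16437/784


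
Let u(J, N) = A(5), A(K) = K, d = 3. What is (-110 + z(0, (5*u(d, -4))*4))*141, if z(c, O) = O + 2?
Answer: -1128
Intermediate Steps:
u(J, N) = 5
z(c, O) = 2 + O
(-110 + z(0, (5*u(d, -4))*4))*141 = (-110 + (2 + (5*5)*4))*141 = (-110 + (2 + 25*4))*141 = (-110 + (2 + 100))*141 = (-110 + 102)*141 = -8*141 = -1128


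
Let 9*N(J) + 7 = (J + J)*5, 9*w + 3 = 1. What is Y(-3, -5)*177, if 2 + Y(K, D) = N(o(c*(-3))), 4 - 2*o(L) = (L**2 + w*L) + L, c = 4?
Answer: -120065/9 ≈ -13341.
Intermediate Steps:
w = -2/9 (w = -1/3 + (1/9)*1 = -1/3 + 1/9 = -2/9 ≈ -0.22222)
o(L) = 2 - 7*L/18 - L**2/2 (o(L) = 2 - ((L**2 - 2*L/9) + L)/2 = 2 - (L**2 + 7*L/9)/2 = 2 + (-7*L/18 - L**2/2) = 2 - 7*L/18 - L**2/2)
N(J) = -7/9 + 10*J/9 (N(J) = -7/9 + ((J + J)*5)/9 = -7/9 + ((2*J)*5)/9 = -7/9 + (10*J)/9 = -7/9 + 10*J/9)
Y(K, D) = -2035/27 (Y(K, D) = -2 + (-7/9 + 10*(2 - 14*(-3)/9 - (4*(-3))**2/2)/9) = -2 + (-7/9 + 10*(2 - 7/18*(-12) - 1/2*(-12)**2)/9) = -2 + (-7/9 + 10*(2 + 14/3 - 1/2*144)/9) = -2 + (-7/9 + 10*(2 + 14/3 - 72)/9) = -2 + (-7/9 + (10/9)*(-196/3)) = -2 + (-7/9 - 1960/27) = -2 - 1981/27 = -2035/27)
Y(-3, -5)*177 = -2035/27*177 = -120065/9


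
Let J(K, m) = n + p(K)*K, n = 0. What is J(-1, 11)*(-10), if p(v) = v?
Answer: -10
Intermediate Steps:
J(K, m) = K² (J(K, m) = 0 + K*K = 0 + K² = K²)
J(-1, 11)*(-10) = (-1)²*(-10) = 1*(-10) = -10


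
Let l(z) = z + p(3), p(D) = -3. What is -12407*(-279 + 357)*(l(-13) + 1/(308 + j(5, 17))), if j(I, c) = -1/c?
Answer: 27013984426/1745 ≈ 1.5481e+7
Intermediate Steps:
l(z) = -3 + z (l(z) = z - 3 = -3 + z)
-12407*(-279 + 357)*(l(-13) + 1/(308 + j(5, 17))) = -12407*(-279 + 357)*((-3 - 13) + 1/(308 - 1/17)) = -967746*(-16 + 1/(308 - 1*1/17)) = -967746*(-16 + 1/(308 - 1/17)) = -967746*(-16 + 1/(5235/17)) = -967746*(-16 + 17/5235) = -967746*(-83743)/5235 = -12407*(-2177318/1745) = 27013984426/1745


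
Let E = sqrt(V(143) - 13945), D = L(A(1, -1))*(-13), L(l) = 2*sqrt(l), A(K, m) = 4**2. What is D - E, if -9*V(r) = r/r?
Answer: -104 - I*sqrt(125506)/3 ≈ -104.0 - 118.09*I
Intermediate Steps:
A(K, m) = 16
V(r) = -1/9 (V(r) = -r/(9*r) = -1/9*1 = -1/9)
D = -104 (D = (2*sqrt(16))*(-13) = (2*4)*(-13) = 8*(-13) = -104)
E = I*sqrt(125506)/3 (E = sqrt(-1/9 - 13945) = sqrt(-125506/9) = I*sqrt(125506)/3 ≈ 118.09*I)
D - E = -104 - I*sqrt(125506)/3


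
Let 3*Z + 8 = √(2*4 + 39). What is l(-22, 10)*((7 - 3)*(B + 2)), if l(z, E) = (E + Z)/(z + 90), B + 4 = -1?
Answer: -22/17 - √47/17 ≈ -1.6974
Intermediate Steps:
B = -5 (B = -4 - 1 = -5)
Z = -8/3 + √47/3 (Z = -8/3 + √(2*4 + 39)/3 = -8/3 + √(8 + 39)/3 = -8/3 + √47/3 ≈ -0.38145)
l(z, E) = (-8/3 + E + √47/3)/(90 + z) (l(z, E) = (E + (-8/3 + √47/3))/(z + 90) = (-8/3 + E + √47/3)/(90 + z))
l(-22, 10)*((7 - 3)*(B + 2)) = ((-8 + √47 + 3*10)/(3*(90 - 22)))*((7 - 3)*(-5 + 2)) = ((⅓)*(-8 + √47 + 30)/68)*(4*(-3)) = ((⅓)*(1/68)*(22 + √47))*(-12) = (11/102 + √47/204)*(-12) = -22/17 - √47/17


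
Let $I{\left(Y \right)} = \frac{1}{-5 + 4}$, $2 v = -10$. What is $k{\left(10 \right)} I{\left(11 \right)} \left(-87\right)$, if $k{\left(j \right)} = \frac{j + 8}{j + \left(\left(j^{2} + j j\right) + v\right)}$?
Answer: $\frac{1566}{205} \approx 7.639$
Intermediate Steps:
$v = -5$ ($v = \frac{1}{2} \left(-10\right) = -5$)
$I{\left(Y \right)} = -1$ ($I{\left(Y \right)} = \frac{1}{-1} = -1$)
$k{\left(j \right)} = \frac{8 + j}{-5 + j + 2 j^{2}}$ ($k{\left(j \right)} = \frac{j + 8}{j - \left(5 - j^{2} - j j\right)} = \frac{8 + j}{j + \left(\left(j^{2} + j^{2}\right) - 5\right)} = \frac{8 + j}{j + \left(2 j^{2} - 5\right)} = \frac{8 + j}{j + \left(-5 + 2 j^{2}\right)} = \frac{8 + j}{-5 + j + 2 j^{2}}$)
$k{\left(10 \right)} I{\left(11 \right)} \left(-87\right) = \frac{8 + 10}{-5 + 10 + 2 \cdot 10^{2}} \left(-1\right) \left(-87\right) = \frac{1}{-5 + 10 + 2 \cdot 100} \cdot 18 \left(-1\right) \left(-87\right) = \frac{1}{-5 + 10 + 200} \cdot 18 \left(-1\right) \left(-87\right) = \frac{1}{205} \cdot 18 \left(-1\right) \left(-87\right) = \frac{18}{205} \left(-1\right) \left(-87\right) = \left(- \frac{18}{205}\right) \left(-87\right) = \frac{1566}{205}$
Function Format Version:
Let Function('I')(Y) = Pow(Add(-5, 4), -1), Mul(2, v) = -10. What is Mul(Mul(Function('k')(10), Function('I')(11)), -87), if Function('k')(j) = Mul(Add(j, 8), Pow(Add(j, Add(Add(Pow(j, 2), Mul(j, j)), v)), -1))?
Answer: Rational(1566, 205) ≈ 7.6390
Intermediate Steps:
v = -5 (v = Mul(Rational(1, 2), -10) = -5)
Function('I')(Y) = -1 (Function('I')(Y) = Pow(-1, -1) = -1)
Function('k')(j) = Mul(Pow(Add(-5, j, Mul(2, Pow(j, 2))), -1), Add(8, j)) (Function('k')(j) = Mul(Add(j, 8), Pow(Add(j, Add(Add(Pow(j, 2), Mul(j, j)), -5)), -1)) = Mul(Add(8, j), Pow(Add(j, Add(Add(Pow(j, 2), Pow(j, 2)), -5)), -1)) = Mul(Add(8, j), Pow(Add(j, Add(Mul(2, Pow(j, 2)), -5)), -1)) = Mul(Add(8, j), Pow(Add(j, Add(-5, Mul(2, Pow(j, 2)))), -1)) = Mul(Add(8, j), Pow(Add(-5, j, Mul(2, Pow(j, 2))), -1)) = Mul(Pow(Add(-5, j, Mul(2, Pow(j, 2))), -1), Add(8, j)))
Mul(Mul(Function('k')(10), Function('I')(11)), -87) = Mul(Mul(Mul(Pow(Add(-5, 10, Mul(2, Pow(10, 2))), -1), Add(8, 10)), -1), -87) = Mul(Mul(Mul(Pow(Add(-5, 10, Mul(2, 100)), -1), 18), -1), -87) = Mul(Mul(Mul(Pow(Add(-5, 10, 200), -1), 18), -1), -87) = Mul(Mul(Mul(Pow(205, -1), 18), -1), -87) = Mul(Mul(Mul(Rational(1, 205), 18), -1), -87) = Mul(Mul(Rational(18, 205), -1), -87) = Mul(Rational(-18, 205), -87) = Rational(1566, 205)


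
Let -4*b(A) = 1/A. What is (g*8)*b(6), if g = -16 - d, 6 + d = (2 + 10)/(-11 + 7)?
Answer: 7/3 ≈ 2.3333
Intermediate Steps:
b(A) = -1/(4*A)
d = -9 (d = -6 + (2 + 10)/(-11 + 7) = -6 + 12/(-4) = -6 + 12*(-¼) = -6 - 3 = -9)
g = -7 (g = -16 - 1*(-9) = -16 + 9 = -7)
(g*8)*b(6) = (-7*8)*(-¼/6) = -(-14)/6 = -56*(-1/24) = 7/3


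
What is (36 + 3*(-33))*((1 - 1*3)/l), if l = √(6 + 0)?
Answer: 21*√6 ≈ 51.439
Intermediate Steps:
l = √6 ≈ 2.4495
(36 + 3*(-33))*((1 - 1*3)/l) = (36 + 3*(-33))*((1 - 1*3)/(√6)) = (36 - 99)*((1 - 3)*(√6/6)) = -(-126)*√6/6 = -(-21)*√6 = 21*√6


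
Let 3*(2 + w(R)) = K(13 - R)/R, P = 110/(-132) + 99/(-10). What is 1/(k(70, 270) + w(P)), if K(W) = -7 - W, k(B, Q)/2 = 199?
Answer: 483/191729 ≈ 0.0025192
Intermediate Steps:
k(B, Q) = 398 (k(B, Q) = 2*199 = 398)
P = -161/15 (P = 110*(-1/132) + 99*(-⅒) = -⅚ - 99/10 = -161/15 ≈ -10.733)
w(R) = -2 + (-20 + R)/(3*R) (w(R) = -2 + ((-7 - (13 - R))/R)/3 = -2 + ((-7 + (-13 + R))/R)/3 = -2 + ((-20 + R)/R)/3 = -2 + (-20 + R)/(3*R))
1/(k(70, 270) + w(P)) = 1/(398 + 5*(-4 - 1*(-161/15))/(3*(-161/15))) = 1/(398 + (5/3)*(-15/161)*(-4 + 161/15)) = 1/(398 + (5/3)*(-15/161)*(101/15)) = 1/(398 - 505/483) = 1/(191729/483) = 483/191729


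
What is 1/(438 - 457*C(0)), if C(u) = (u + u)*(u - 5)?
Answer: 1/438 ≈ 0.0022831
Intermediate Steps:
C(u) = 2*u*(-5 + u) (C(u) = (2*u)*(-5 + u) = 2*u*(-5 + u))
1/(438 - 457*C(0)) = 1/(438 - 914*0*(-5 + 0)) = 1/(438 - 914*0*(-5)) = 1/(438 - 457*0) = 1/(438 + 0) = 1/438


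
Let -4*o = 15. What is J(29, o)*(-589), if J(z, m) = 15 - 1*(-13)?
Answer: -16492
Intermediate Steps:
o = -15/4 (o = -¼*15 = -15/4 ≈ -3.7500)
J(z, m) = 28 (J(z, m) = 15 + 13 = 28)
J(29, o)*(-589) = 28*(-589) = -16492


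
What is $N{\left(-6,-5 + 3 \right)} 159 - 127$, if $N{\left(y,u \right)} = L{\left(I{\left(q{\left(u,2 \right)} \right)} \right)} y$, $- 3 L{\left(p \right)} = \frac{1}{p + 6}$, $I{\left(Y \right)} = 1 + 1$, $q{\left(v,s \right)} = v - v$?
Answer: $- \frac{349}{4} \approx -87.25$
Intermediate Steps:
$q{\left(v,s \right)} = 0$
$I{\left(Y \right)} = 2$
$L{\left(p \right)} = - \frac{1}{3 \left(6 + p\right)}$ ($L{\left(p \right)} = - \frac{1}{3 \left(p + 6\right)} = - \frac{1}{3 \left(6 + p\right)}$)
$N{\left(y,u \right)} = - \frac{y}{24}$ ($N{\left(y,u \right)} = - \frac{1}{18 + 3 \cdot 2} y = - \frac{1}{18 + 6} y = - \frac{1}{24} y = \left(-1\right) \frac{1}{24} y = - \frac{y}{24}$)
$N{\left(-6,-5 + 3 \right)} 159 - 127 = \left(- \frac{1}{24}\right) \left(-6\right) 159 - 127 = \frac{1}{4} \cdot 159 - 127 = \frac{159}{4} - 127 = - \frac{349}{4}$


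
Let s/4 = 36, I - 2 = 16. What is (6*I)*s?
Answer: 15552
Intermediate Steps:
I = 18 (I = 2 + 16 = 18)
s = 144 (s = 4*36 = 144)
(6*I)*s = (6*18)*144 = 108*144 = 15552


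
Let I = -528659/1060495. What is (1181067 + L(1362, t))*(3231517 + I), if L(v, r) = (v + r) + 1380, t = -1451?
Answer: 4051949251585619648/1060495 ≈ 3.8208e+12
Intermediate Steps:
I = -528659/1060495 (I = -528659*1/1060495 = -528659/1060495 ≈ -0.49850)
L(v, r) = 1380 + r + v (L(v, r) = (r + v) + 1380 = 1380 + r + v)
(1181067 + L(1362, t))*(3231517 + I) = (1181067 + (1380 - 1451 + 1362))*(3231517 - 528659/1060495) = (1181067 + 1291)*(3427007092256/1060495) = 1182358*(3427007092256/1060495) = 4051949251585619648/1060495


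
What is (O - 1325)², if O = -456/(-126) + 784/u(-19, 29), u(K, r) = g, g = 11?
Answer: 83391000625/53361 ≈ 1.5628e+6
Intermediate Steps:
u(K, r) = 11
O = 17300/231 (O = -456/(-126) + 784/11 = -456*(-1/126) + 784*(1/11) = 76/21 + 784/11 = 17300/231 ≈ 74.892)
(O - 1325)² = (17300/231 - 1325)² = (-288775/231)² = 83391000625/53361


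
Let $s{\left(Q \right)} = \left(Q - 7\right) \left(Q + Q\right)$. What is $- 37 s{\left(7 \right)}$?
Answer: $0$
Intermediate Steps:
$s{\left(Q \right)} = 2 Q \left(-7 + Q\right)$ ($s{\left(Q \right)} = \left(-7 + Q\right) 2 Q = 2 Q \left(-7 + Q\right)$)
$- 37 s{\left(7 \right)} = - 37 \cdot 2 \cdot 7 \left(-7 + 7\right) = - 37 \cdot 2 \cdot 7 \cdot 0 = \left(-37\right) 0 = 0$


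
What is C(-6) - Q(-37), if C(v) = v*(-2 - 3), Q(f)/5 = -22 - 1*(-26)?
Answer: 10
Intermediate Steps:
Q(f) = 20 (Q(f) = 5*(-22 - 1*(-26)) = 5*(-22 + 26) = 5*4 = 20)
C(v) = -5*v (C(v) = v*(-5) = -5*v)
C(-6) - Q(-37) = -5*(-6) - 1*20 = 30 - 20 = 10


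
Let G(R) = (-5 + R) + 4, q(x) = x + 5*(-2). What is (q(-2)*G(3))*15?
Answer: -360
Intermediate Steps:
q(x) = -10 + x (q(x) = x - 10 = -10 + x)
G(R) = -1 + R
(q(-2)*G(3))*15 = ((-10 - 2)*(-1 + 3))*15 = -12*2*15 = -24*15 = -360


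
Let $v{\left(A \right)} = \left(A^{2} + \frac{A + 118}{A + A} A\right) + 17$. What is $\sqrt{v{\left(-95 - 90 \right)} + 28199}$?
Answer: $\frac{\sqrt{249630}}{2} \approx 249.81$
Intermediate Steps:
$v{\left(A \right)} = 76 + A^{2} + \frac{A}{2}$ ($v{\left(A \right)} = \left(A^{2} + \frac{118 + A}{2 A} A\right) + 17 = \left(A^{2} + \left(59 + \frac{A}{2}\right)\right) + 17 = \left(59 + A^{2} + \frac{A}{2}\right) + 17 = 76 + A^{2} + \frac{A}{2}$)
$\sqrt{v{\left(-95 - 90 \right)} + 28199} = \sqrt{\left(76 + \left(-95 - 90\right)^{2} + \frac{-95 - 90}{2}\right) + 28199} = \sqrt{\left(76 + \left(-185\right)^{2} + \frac{1}{2} \left(-185\right)\right) + 28199} = \sqrt{\left(76 + 34225 - \frac{185}{2}\right) + 28199} = \sqrt{\frac{68417}{2} + 28199} = \sqrt{\frac{124815}{2}} = \frac{\sqrt{249630}}{2}$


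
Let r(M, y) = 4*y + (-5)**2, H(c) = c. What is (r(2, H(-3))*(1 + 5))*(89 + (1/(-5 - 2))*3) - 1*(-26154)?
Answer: 231438/7 ≈ 33063.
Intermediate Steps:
r(M, y) = 25 + 4*y (r(M, y) = 4*y + 25 = 25 + 4*y)
(r(2, H(-3))*(1 + 5))*(89 + (1/(-5 - 2))*3) - 1*(-26154) = ((25 + 4*(-3))*(1 + 5))*(89 + (1/(-5 - 2))*3) - 1*(-26154) = ((25 - 12)*6)*(89 + (1/(-7))*3) + 26154 = (13*6)*(89 - 1/7*1*3) + 26154 = 78*(89 - 1/7*3) + 26154 = 78*(89 - 3/7) + 26154 = 78*(620/7) + 26154 = 48360/7 + 26154 = 231438/7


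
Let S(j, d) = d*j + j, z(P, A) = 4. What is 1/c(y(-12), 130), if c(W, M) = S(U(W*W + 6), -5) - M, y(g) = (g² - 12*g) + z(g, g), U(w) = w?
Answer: -1/341210 ≈ -2.9307e-6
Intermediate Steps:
y(g) = 4 + g² - 12*g (y(g) = (g² - 12*g) + 4 = 4 + g² - 12*g)
S(j, d) = j + d*j
c(W, M) = -24 - M - 4*W² (c(W, M) = (W*W + 6)*(1 - 5) - M = (W² + 6)*(-4) - M = (6 + W²)*(-4) - M = (-24 - 4*W²) - M = -24 - M - 4*W²)
1/c(y(-12), 130) = 1/(-24 - 1*130 - 4*(4 + (-12)² - 12*(-12))²) = 1/(-24 - 130 - 4*(4 + 144 + 144)²) = 1/(-24 - 130 - 4*292²) = 1/(-24 - 130 - 4*85264) = 1/(-24 - 130 - 341056) = 1/(-341210) = -1/341210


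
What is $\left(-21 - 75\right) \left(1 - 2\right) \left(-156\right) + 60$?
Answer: $-14916$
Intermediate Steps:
$\left(-21 - 75\right) \left(1 - 2\right) \left(-156\right) + 60 = \left(-96\right) \left(-1\right) \left(-156\right) + 60 = 96 \left(-156\right) + 60 = -14976 + 60 = -14916$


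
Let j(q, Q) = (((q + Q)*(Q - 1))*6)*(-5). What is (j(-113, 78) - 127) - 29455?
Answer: 51268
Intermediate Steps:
j(q, Q) = -30*(-1 + Q)*(Q + q) (j(q, Q) = (((Q + q)*(-1 + Q))*6)*(-5) = (((-1 + Q)*(Q + q))*6)*(-5) = (6*(-1 + Q)*(Q + q))*(-5) = -30*(-1 + Q)*(Q + q))
(j(-113, 78) - 127) - 29455 = ((-30*78² + 30*78 + 30*(-113) - 30*78*(-113)) - 127) - 29455 = ((-30*6084 + 2340 - 3390 + 264420) - 127) - 29455 = ((-182520 + 2340 - 3390 + 264420) - 127) - 29455 = (80850 - 127) - 29455 = 80723 - 29455 = 51268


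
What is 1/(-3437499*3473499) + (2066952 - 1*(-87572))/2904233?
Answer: 25725338314458886291/34676975735254891233 ≈ 0.74186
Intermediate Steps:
1/(-3437499*3473499) + (2066952 - 1*(-87572))/2904233 = -1/3437499*1/3473499 + (2066952 + 87572)*(1/2904233) = -1/11940149339001 + 2154524*(1/2904233) = -1/11940149339001 + 2154524/2904233 = 25725338314458886291/34676975735254891233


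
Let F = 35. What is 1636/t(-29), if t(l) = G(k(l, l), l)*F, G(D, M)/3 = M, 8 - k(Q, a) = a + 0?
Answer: -1636/3045 ≈ -0.53727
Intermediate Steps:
k(Q, a) = 8 - a (k(Q, a) = 8 - (a + 0) = 8 - a)
G(D, M) = 3*M
t(l) = 105*l (t(l) = (3*l)*35 = 105*l)
1636/t(-29) = 1636/((105*(-29))) = 1636/(-3045) = 1636*(-1/3045) = -1636/3045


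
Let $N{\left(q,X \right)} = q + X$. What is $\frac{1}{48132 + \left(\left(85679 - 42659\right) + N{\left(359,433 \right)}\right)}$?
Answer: $\frac{1}{91944} \approx 1.0876 \cdot 10^{-5}$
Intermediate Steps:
$N{\left(q,X \right)} = X + q$
$\frac{1}{48132 + \left(\left(85679 - 42659\right) + N{\left(359,433 \right)}\right)} = \frac{1}{48132 + \left(\left(85679 - 42659\right) + \left(433 + 359\right)\right)} = \frac{1}{48132 + \left(43020 + 792\right)} = \frac{1}{48132 + 43812} = \frac{1}{91944}$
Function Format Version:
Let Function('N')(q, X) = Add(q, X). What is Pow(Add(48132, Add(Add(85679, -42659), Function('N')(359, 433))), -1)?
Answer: Rational(1, 91944) ≈ 1.0876e-5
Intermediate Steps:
Function('N')(q, X) = Add(X, q)
Pow(Add(48132, Add(Add(85679, -42659), Function('N')(359, 433))), -1) = Pow(Add(48132, Add(Add(85679, -42659), Add(433, 359))), -1) = Pow(Add(48132, Add(43020, 792)), -1) = Pow(Add(48132, 43812), -1) = Pow(91944, -1) = Rational(1, 91944)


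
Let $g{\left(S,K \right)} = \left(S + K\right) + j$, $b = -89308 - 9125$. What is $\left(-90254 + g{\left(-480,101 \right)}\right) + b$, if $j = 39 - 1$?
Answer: $-189028$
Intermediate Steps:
$j = 38$ ($j = 39 - 1 = 38$)
$b = -98433$ ($b = -89308 - 9125 = -98433$)
$g{\left(S,K \right)} = 38 + K + S$ ($g{\left(S,K \right)} = \left(S + K\right) + 38 = \left(K + S\right) + 38 = 38 + K + S$)
$\left(-90254 + g{\left(-480,101 \right)}\right) + b = \left(-90254 + \left(38 + 101 - 480\right)\right) - 98433 = \left(-90254 - 341\right) - 98433 = -90595 - 98433 = -189028$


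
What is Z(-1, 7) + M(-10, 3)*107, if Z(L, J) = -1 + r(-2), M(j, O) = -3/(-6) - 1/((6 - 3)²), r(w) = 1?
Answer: 749/18 ≈ 41.611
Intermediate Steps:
M(j, O) = 7/18 (M(j, O) = -3*(-⅙) - 1/(3²) = ½ - 1/9 = ½ - 1*⅑ = ½ - ⅑ = 7/18)
Z(L, J) = 0 (Z(L, J) = -1 + 1 = 0)
Z(-1, 7) + M(-10, 3)*107 = 0 + (7/18)*107 = 0 + 749/18 = 749/18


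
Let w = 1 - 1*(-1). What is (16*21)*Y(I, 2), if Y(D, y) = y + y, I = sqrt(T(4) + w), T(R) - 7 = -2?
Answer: 1344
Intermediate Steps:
T(R) = 5 (T(R) = 7 - 2 = 5)
w = 2 (w = 1 + 1 = 2)
I = sqrt(7) (I = sqrt(5 + 2) = sqrt(7) ≈ 2.6458)
Y(D, y) = 2*y
(16*21)*Y(I, 2) = (16*21)*(2*2) = 336*4 = 1344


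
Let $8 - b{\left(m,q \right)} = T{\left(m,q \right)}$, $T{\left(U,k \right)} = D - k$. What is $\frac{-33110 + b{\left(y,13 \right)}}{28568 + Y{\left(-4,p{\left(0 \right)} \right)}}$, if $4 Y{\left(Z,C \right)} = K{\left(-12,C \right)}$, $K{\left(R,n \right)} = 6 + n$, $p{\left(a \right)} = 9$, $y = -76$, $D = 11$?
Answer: $- \frac{132400}{114287} \approx -1.1585$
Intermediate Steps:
$T{\left(U,k \right)} = 11 - k$
$b{\left(m,q \right)} = -3 + q$ ($b{\left(m,q \right)} = 8 - \left(11 - q\right) = 8 + \left(-11 + q\right) = -3 + q$)
$Y{\left(Z,C \right)} = \frac{3}{2} + \frac{C}{4}$ ($Y{\left(Z,C \right)} = \frac{6 + C}{4} = \frac{3}{2} + \frac{C}{4}$)
$\frac{-33110 + b{\left(y,13 \right)}}{28568 + Y{\left(-4,p{\left(0 \right)} \right)}} = \frac{-33110 + \left(-3 + 13\right)}{28568 + \left(\frac{3}{2} + \frac{1}{4} \cdot 9\right)} = \frac{-33110 + 10}{28568 + \left(\frac{3}{2} + \frac{9}{4}\right)} = - \frac{33100}{28568 + \frac{15}{4}} = - \frac{33100}{\frac{114287}{4}} = \left(-33100\right) \frac{4}{114287} = - \frac{132400}{114287}$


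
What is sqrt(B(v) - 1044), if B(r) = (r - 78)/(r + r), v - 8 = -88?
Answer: I*sqrt(417205)/20 ≈ 32.296*I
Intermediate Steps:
v = -80 (v = 8 - 88 = -80)
B(r) = (-78 + r)/(2*r) (B(r) = (-78 + r)/((2*r)) = (-78 + r)*(1/(2*r)) = (-78 + r)/(2*r))
sqrt(B(v) - 1044) = sqrt((1/2)*(-78 - 80)/(-80) - 1044) = sqrt((1/2)*(-1/80)*(-158) - 1044) = sqrt(79/80 - 1044) = sqrt(-83441/80) = I*sqrt(417205)/20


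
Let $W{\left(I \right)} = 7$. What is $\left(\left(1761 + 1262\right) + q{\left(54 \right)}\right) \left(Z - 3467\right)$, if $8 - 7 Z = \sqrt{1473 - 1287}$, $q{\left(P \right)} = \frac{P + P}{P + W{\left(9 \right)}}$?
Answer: $- \frac{4476421371}{427} - \frac{184511 \sqrt{186}}{427} \approx -1.0489 \cdot 10^{7}$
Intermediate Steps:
$q{\left(P \right)} = \frac{2 P}{7 + P}$ ($q{\left(P \right)} = \frac{P + P}{P + 7} = \frac{2 P}{7 + P}$)
$Z = \frac{8}{7} - \frac{\sqrt{186}}{7}$ ($Z = \frac{8}{7} - \frac{\sqrt{1473 - 1287}}{7} = \frac{8}{7} - \frac{\sqrt{186}}{7} \approx -0.80545$)
$\left(\left(1761 + 1262\right) + q{\left(54 \right)}\right) \left(Z - 3467\right) = \left(\left(1761 + 1262\right) + 2 \cdot 54 \frac{1}{7 + 54}\right) \left(\left(\frac{8}{7} - \frac{\sqrt{186}}{7}\right) - 3467\right) = \left(3023 + 2 \cdot 54 \cdot \frac{1}{61}\right) \left(- \frac{24261}{7} - \frac{\sqrt{186}}{7}\right) = \left(3023 + \frac{108}{61}\right) \left(- \frac{24261}{7} - \frac{\sqrt{186}}{7}\right) = \frac{184511 \left(- \frac{24261}{7} - \frac{\sqrt{186}}{7}\right)}{61} = - \frac{4476421371}{427} - \frac{184511 \sqrt{186}}{427}$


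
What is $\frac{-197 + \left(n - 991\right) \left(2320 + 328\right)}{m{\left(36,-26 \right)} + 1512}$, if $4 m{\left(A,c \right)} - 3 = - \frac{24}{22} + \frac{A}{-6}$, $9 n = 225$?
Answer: $- \frac{112559260}{66483} \approx -1693.1$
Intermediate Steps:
$n = 25$ ($n = \frac{1}{9} \cdot 225 = 25$)
$m{\left(A,c \right)} = \frac{21}{44} - \frac{A}{24}$ ($m{\left(A,c \right)} = \frac{3}{4} + \frac{- \frac{24}{22} + \frac{A}{-6}}{4} = \frac{3}{4} + \frac{\left(-24\right) \frac{1}{22} + A \left(- \frac{1}{6}\right)}{4} = \frac{3}{4} + \frac{- \frac{12}{11} - \frac{A}{6}}{4} = \frac{3}{4} - \left(\frac{3}{11} + \frac{A}{24}\right) = \frac{21}{44} - \frac{A}{24}$)
$\frac{-197 + \left(n - 991\right) \left(2320 + 328\right)}{m{\left(36,-26 \right)} + 1512} = \frac{-197 + \left(25 - 991\right) \left(2320 + 328\right)}{\left(\frac{21}{44} - \frac{3}{2}\right) + 1512} = \frac{-197 - 2557968}{\left(\frac{21}{44} - \frac{3}{2}\right) + 1512} = \frac{-197 - 2557968}{- \frac{45}{44} + 1512} = - \frac{2558165}{\frac{66483}{44}} = \left(-2558165\right) \frac{44}{66483} = - \frac{112559260}{66483}$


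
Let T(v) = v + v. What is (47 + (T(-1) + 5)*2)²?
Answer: 2809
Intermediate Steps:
T(v) = 2*v
(47 + (T(-1) + 5)*2)² = (47 + (2*(-1) + 5)*2)² = (47 + (-2 + 5)*2)² = (47 + 3*2)² = (47 + 6)² = 53² = 2809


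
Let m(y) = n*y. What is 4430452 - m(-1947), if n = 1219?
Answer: 6803845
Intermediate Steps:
m(y) = 1219*y
4430452 - m(-1947) = 4430452 - 1219*(-1947) = 4430452 - 1*(-2373393) = 4430452 + 2373393 = 6803845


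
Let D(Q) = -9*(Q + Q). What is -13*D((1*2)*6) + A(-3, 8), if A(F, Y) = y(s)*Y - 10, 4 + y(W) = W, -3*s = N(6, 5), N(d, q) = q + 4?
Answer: 2742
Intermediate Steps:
N(d, q) = 4 + q
s = -3 (s = -(4 + 5)/3 = -⅓*9 = -3)
y(W) = -4 + W
A(F, Y) = -10 - 7*Y (A(F, Y) = (-4 - 3)*Y - 10 = -7*Y - 10 = -10 - 7*Y)
D(Q) = -18*Q
-13*D((1*2)*6) + A(-3, 8) = -(-234)*(1*2)*6 + (-10 - 7*8) = -(-234)*2*6 + (-10 - 56) = -(-234)*12 - 66 = -13*(-216) - 66 = 2808 - 66 = 2742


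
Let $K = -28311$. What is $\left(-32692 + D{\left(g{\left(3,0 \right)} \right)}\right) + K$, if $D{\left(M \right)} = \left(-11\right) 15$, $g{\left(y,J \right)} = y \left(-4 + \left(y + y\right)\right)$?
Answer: $-61168$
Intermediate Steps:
$g{\left(y,J \right)} = y \left(-4 + 2 y\right)$
$D{\left(M \right)} = -165$
$\left(-32692 + D{\left(g{\left(3,0 \right)} \right)}\right) + K = \left(-32692 - 165\right) - 28311 = -32857 - 28311 = -61168$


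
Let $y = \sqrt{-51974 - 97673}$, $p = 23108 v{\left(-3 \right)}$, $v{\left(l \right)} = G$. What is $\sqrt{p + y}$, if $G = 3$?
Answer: $\sqrt{69324 + i \sqrt{149647}} \approx 263.3 + 0.7346 i$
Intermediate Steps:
$v{\left(l \right)} = 3$
$p = 69324$ ($p = 23108 \cdot 3 = 69324$)
$y = i \sqrt{149647}$ ($y = \sqrt{-149647} = i \sqrt{149647} \approx 386.84 i$)
$\sqrt{p + y} = \sqrt{69324 + i \sqrt{149647}}$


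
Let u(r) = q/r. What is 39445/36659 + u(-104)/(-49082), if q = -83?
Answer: 28763580609/26732413136 ≈ 1.0760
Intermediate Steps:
u(r) = -83/r
39445/36659 + u(-104)/(-49082) = 39445/36659 - 83/(-104)/(-49082) = 39445*(1/36659) - 83*(-1/104)*(-1/49082) = 5635/5237 + (83/104)*(-1/49082) = 5635/5237 - 83/5104528 = 28763580609/26732413136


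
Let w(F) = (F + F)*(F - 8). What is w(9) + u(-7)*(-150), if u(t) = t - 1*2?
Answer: 1368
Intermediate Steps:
u(t) = -2 + t (u(t) = t - 2 = -2 + t)
w(F) = 2*F*(-8 + F) (w(F) = (2*F)*(-8 + F) = 2*F*(-8 + F))
w(9) + u(-7)*(-150) = 2*9*(-8 + 9) + (-2 - 7)*(-150) = 2*9*1 - 9*(-150) = 18 + 1350 = 1368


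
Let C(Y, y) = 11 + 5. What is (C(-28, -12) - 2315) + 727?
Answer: -1572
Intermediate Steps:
C(Y, y) = 16
(C(-28, -12) - 2315) + 727 = (16 - 2315) + 727 = -2299 + 727 = -1572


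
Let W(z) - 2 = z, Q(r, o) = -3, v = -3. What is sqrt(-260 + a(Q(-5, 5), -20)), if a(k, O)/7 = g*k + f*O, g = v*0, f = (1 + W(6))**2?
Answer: 20*I*sqrt(29) ≈ 107.7*I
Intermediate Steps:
W(z) = 2 + z
f = 81 (f = (1 + (2 + 6))**2 = (1 + 8)**2 = 9**2 = 81)
g = 0 (g = -3*0 = 0)
a(k, O) = 567*O (a(k, O) = 7*(0*k + 81*O) = 7*(0 + 81*O) = 7*(81*O) = 567*O)
sqrt(-260 + a(Q(-5, 5), -20)) = sqrt(-260 + 567*(-20)) = sqrt(-260 - 11340) = sqrt(-11600) = 20*I*sqrt(29)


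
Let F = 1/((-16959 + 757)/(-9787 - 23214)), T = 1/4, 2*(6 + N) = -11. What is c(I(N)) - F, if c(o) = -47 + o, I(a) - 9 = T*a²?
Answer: -903987/129616 ≈ -6.9743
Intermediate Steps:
N = -23/2 (N = -6 + (½)*(-11) = -6 - 11/2 = -23/2 ≈ -11.500)
T = ¼ ≈ 0.25000
I(a) = 9 + a²/4
F = 33001/16202 (F = 1/(-16202/(-33001)) = 1/(-16202*(-1/33001)) = 1/(16202/33001) = 33001/16202 ≈ 2.0368)
c(I(N)) - F = (-47 + (9 + (-23/2)²/4)) - 1*33001/16202 = (-47 + (9 + (¼)*(529/4))) - 33001/16202 = (-47 + (9 + 529/16)) - 33001/16202 = (-47 + 673/16) - 33001/16202 = -79/16 - 33001/16202 = -903987/129616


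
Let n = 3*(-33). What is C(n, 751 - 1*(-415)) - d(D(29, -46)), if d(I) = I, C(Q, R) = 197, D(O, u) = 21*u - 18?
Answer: 1181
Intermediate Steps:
D(O, u) = -18 + 21*u
n = -99
C(n, 751 - 1*(-415)) - d(D(29, -46)) = 197 - (-18 + 21*(-46)) = 197 - (-18 - 966) = 197 - 1*(-984) = 197 + 984 = 1181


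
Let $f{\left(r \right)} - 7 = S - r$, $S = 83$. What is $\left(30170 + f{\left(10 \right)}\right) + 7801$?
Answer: $38051$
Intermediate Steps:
$f{\left(r \right)} = 90 - r$ ($f{\left(r \right)} = 7 - \left(-83 + r\right) = 90 - r$)
$\left(30170 + f{\left(10 \right)}\right) + 7801 = \left(30170 + \left(90 - 10\right)\right) + 7801 = \left(30170 + 80\right) + 7801 = 30250 + 7801 = 38051$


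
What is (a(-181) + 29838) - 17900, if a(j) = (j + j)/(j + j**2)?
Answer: 1074419/90 ≈ 11938.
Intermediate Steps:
a(j) = 2*j/(j + j**2) (a(j) = (2*j)/(j + j**2) = 2*j/(j + j**2))
(a(-181) + 29838) - 17900 = (2/(1 - 181) + 29838) - 17900 = (2/(-180) + 29838) - 17900 = (2*(-1/180) + 29838) - 17900 = (-1/90 + 29838) - 17900 = 2685419/90 - 17900 = 1074419/90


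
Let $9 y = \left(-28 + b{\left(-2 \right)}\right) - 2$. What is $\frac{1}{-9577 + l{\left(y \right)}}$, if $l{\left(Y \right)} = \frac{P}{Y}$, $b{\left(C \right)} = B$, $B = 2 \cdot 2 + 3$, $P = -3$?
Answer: $- \frac{23}{220244} \approx -0.00010443$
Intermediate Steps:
$B = 7$ ($B = 4 + 3 = 7$)
$b{\left(C \right)} = 7$
$y = - \frac{23}{9}$ ($y = \frac{\left(-28 + 7\right) - 2}{9} = \frac{-21 - 2}{9} = \frac{1}{9} \left(-23\right) = - \frac{23}{9} \approx -2.5556$)
$l{\left(Y \right)} = - \frac{3}{Y}$
$\frac{1}{-9577 + l{\left(y \right)}} = \frac{1}{-9577 - \frac{3}{- \frac{23}{9}}} = \frac{1}{-9577 - - \frac{27}{23}} = \frac{1}{-9577 + \frac{27}{23}} = \frac{1}{- \frac{220244}{23}} = - \frac{23}{220244}$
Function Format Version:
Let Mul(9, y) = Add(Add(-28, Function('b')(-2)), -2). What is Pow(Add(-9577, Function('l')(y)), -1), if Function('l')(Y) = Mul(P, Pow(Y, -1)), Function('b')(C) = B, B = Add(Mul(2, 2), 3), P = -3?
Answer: Rational(-23, 220244) ≈ -0.00010443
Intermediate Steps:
B = 7 (B = Add(4, 3) = 7)
Function('b')(C) = 7
y = Rational(-23, 9) (y = Mul(Rational(1, 9), Add(Add(-28, 7), -2)) = Mul(Rational(1, 9), Add(-21, -2)) = Mul(Rational(1, 9), -23) = Rational(-23, 9) ≈ -2.5556)
Function('l')(Y) = Mul(-3, Pow(Y, -1))
Pow(Add(-9577, Function('l')(y)), -1) = Pow(Add(-9577, Mul(-3, Pow(Rational(-23, 9), -1))), -1) = Pow(Add(-9577, Mul(-3, Rational(-9, 23))), -1) = Pow(Add(-9577, Rational(27, 23)), -1) = Pow(Rational(-220244, 23), -1) = Rational(-23, 220244)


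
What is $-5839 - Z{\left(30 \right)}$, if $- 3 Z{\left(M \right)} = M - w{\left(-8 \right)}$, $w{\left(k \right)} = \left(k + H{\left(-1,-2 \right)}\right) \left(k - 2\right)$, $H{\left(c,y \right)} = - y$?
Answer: $-5849$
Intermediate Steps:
$w{\left(k \right)} = \left(-2 + k\right) \left(2 + k\right)$ ($w{\left(k \right)} = \left(k - -2\right) \left(k - 2\right) = \left(k + 2\right) \left(-2 + k\right) = \left(2 + k\right) \left(-2 + k\right) = \left(-2 + k\right) \left(2 + k\right)$)
$Z{\left(M \right)} = 20 - \frac{M}{3}$ ($Z{\left(M \right)} = - \frac{M - \left(-4 + \left(-8\right)^{2}\right)}{3} = - \frac{M - \left(-4 + 64\right)}{3} = - \frac{M - 60}{3} = - \frac{-60 + M}{3} = 20 - \frac{M}{3}$)
$-5839 - Z{\left(30 \right)} = -5839 - \left(20 - 10\right) = -5839 - 10 = -5849$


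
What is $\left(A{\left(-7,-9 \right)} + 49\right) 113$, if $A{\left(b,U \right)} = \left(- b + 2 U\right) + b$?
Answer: $3503$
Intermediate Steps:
$A{\left(b,U \right)} = 2 U$
$\left(A{\left(-7,-9 \right)} + 49\right) 113 = \left(2 \left(-9\right) + 49\right) 113 = \left(-18 + 49\right) 113 = 31 \cdot 113 = 3503$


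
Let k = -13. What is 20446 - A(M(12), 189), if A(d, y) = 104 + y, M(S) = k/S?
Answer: 20153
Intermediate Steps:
M(S) = -13/S
20446 - A(M(12), 189) = 20446 - (104 + 189) = 20446 - 1*293 = 20446 - 293 = 20153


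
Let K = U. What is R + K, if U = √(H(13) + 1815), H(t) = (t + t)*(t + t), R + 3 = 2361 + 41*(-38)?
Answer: 800 + √2491 ≈ 849.91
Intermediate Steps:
R = 800 (R = -3 + (2361 + 41*(-38)) = -3 + (2361 - 1558) = -3 + 803 = 800)
H(t) = 4*t² (H(t) = (2*t)*(2*t) = 4*t²)
U = √2491 (U = √(4*13² + 1815) = √(4*169 + 1815) = √(676 + 1815) = √2491 ≈ 49.910)
K = √2491 ≈ 49.910
R + K = 800 + √2491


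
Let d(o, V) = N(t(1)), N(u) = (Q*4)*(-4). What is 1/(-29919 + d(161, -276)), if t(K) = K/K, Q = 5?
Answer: -1/29999 ≈ -3.3334e-5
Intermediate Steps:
t(K) = 1
N(u) = -80 (N(u) = (5*4)*(-4) = 20*(-4) = -80)
d(o, V) = -80
1/(-29919 + d(161, -276)) = 1/(-29919 - 80) = 1/(-29999) = -1/29999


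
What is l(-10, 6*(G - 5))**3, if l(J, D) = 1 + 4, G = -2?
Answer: 125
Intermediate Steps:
l(J, D) = 5
l(-10, 6*(G - 5))**3 = 5**3 = 125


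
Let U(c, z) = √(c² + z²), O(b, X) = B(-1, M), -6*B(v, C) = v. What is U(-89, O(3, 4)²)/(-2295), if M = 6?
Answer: -√10265617/82620 ≈ -0.038780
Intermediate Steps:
B(v, C) = -v/6
O(b, X) = ⅙ (O(b, X) = -⅙*(-1) = ⅙)
U(-89, O(3, 4)²)/(-2295) = √((-89)² + ((⅙)²)²)/(-2295) = √(7921 + (1/36)²)*(-1/2295) = √(7921 + 1/1296)*(-1/2295) = √(10265617/1296)*(-1/2295) = (√10265617/36)*(-1/2295) = -√10265617/82620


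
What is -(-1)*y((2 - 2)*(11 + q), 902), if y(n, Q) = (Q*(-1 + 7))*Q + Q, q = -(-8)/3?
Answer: 4882526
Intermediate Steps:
q = 8/3 (q = -(-8)/3 = -4*(-⅔) = 8/3 ≈ 2.6667)
y(n, Q) = Q + 6*Q² (y(n, Q) = (Q*6)*Q + Q = (6*Q)*Q + Q = 6*Q² + Q = Q + 6*Q²)
-(-1)*y((2 - 2)*(11 + q), 902) = -(-1)*902*(1 + 6*902) = -(-1)*902*(1 + 5412) = -(-1)*902*5413 = -(-1)*4882526 = -1*(-4882526) = 4882526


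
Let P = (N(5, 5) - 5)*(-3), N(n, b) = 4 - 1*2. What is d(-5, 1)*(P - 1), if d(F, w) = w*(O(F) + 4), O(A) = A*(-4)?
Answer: 192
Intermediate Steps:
O(A) = -4*A
N(n, b) = 2 (N(n, b) = 4 - 2 = 2)
d(F, w) = w*(4 - 4*F) (d(F, w) = w*(-4*F + 4) = w*(4 - 4*F))
P = 9 (P = (2 - 5)*(-3) = -3*(-3) = 9)
d(-5, 1)*(P - 1) = (4*1*(1 - 1*(-5)))*(9 - 1) = (4*1*(1 + 5))*8 = (4*1*6)*8 = 24*8 = 192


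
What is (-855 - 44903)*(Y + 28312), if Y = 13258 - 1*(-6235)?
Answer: -2187461190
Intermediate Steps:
Y = 19493 (Y = 13258 + 6235 = 19493)
(-855 - 44903)*(Y + 28312) = (-855 - 44903)*(19493 + 28312) = -45758*47805 = -2187461190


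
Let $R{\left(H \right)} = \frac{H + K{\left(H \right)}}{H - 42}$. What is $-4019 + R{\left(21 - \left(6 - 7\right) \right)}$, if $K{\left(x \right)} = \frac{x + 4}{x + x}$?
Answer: $- \frac{1768857}{440} \approx -4020.1$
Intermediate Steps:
$K{\left(x \right)} = \frac{4 + x}{2 x}$
$R{\left(H \right)} = \frac{H + \frac{4 + H}{2 H}}{-42 + H}$ ($R{\left(H \right)} = \frac{H + \frac{4 + H}{2 H}}{H - 42} = \frac{H + \frac{4 + H}{2 H}}{-42 + H}$)
$-4019 + R{\left(21 - \left(6 - 7\right) \right)} = -4019 + \frac{2 + \left(21 - \left(6 - 7\right)\right)^{2} + \frac{21 - \left(6 - 7\right)}{2}}{\left(21 - \left(6 - 7\right)\right) \left(-42 + \left(21 - \left(6 - 7\right)\right)\right)} = -4019 + \frac{2 + \left(21 - -1\right)^{2} + \frac{21 - -1}{2}}{\left(21 - -1\right) \left(-42 + \left(21 - -1\right)\right)} = -4019 + \frac{2 + \left(21 + 1\right)^{2} + \frac{21 + 1}{2}}{\left(21 + 1\right) \left(-42 + \left(21 + 1\right)\right)} = -4019 + \frac{2 + 22^{2} + \frac{1}{2} \cdot 22}{22 \left(-42 + 22\right)} = -4019 + \frac{2 + 484 + 11}{22 \left(-20\right)} = -4019 + \frac{1}{22} \left(- \frac{1}{20}\right) 497 = -4019 - \frac{497}{440} = - \frac{1768857}{440}$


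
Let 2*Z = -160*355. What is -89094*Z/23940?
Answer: 42171160/399 ≈ 1.0569e+5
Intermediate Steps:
Z = -28400 (Z = (-160*355)/2 = (1/2)*(-56800) = -28400)
-89094*Z/23940 = -89094/(23940/(-28400)) = -89094/(23940*(-1/28400)) = -89094/(-1197/1420) = -89094*(-1420/1197) = 42171160/399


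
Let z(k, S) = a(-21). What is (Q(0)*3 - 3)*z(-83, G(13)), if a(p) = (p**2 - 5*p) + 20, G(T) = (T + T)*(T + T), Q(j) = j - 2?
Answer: -5094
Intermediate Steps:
Q(j) = -2 + j
G(T) = 4*T**2 (G(T) = (2*T)*(2*T) = 4*T**2)
a(p) = 20 + p**2 - 5*p
z(k, S) = 566 (z(k, S) = 20 + (-21)**2 - 5*(-21) = 20 + 441 + 105 = 566)
(Q(0)*3 - 3)*z(-83, G(13)) = ((-2 + 0)*3 - 3)*566 = (-2*3 - 3)*566 = (-6 - 3)*566 = -9*566 = -5094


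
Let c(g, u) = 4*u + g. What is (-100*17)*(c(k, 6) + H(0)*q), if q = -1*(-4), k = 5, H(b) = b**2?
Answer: -49300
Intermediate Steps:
c(g, u) = g + 4*u
q = 4
(-100*17)*(c(k, 6) + H(0)*q) = (-100*17)*((5 + 4*6) + 0**2*4) = -1700*((5 + 24) + 0*4) = -1700*(29 + 0) = -1700*29 = -49300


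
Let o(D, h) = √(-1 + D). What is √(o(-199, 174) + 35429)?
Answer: √(35429 + 10*I*√2) ≈ 188.23 + 0.0376*I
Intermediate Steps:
√(o(-199, 174) + 35429) = √(√(-1 - 199) + 35429) = √(√(-200) + 35429) = √(10*I*√2 + 35429) = √(35429 + 10*I*√2)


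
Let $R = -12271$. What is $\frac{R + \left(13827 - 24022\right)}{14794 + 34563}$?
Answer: $- \frac{22466}{49357} \approx -0.45517$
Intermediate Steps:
$\frac{R + \left(13827 - 24022\right)}{14794 + 34563} = \frac{-12271 + \left(13827 - 24022\right)}{14794 + 34563} = \frac{-12271 - 10195}{49357} = \left(-22466\right) \frac{1}{49357} = - \frac{22466}{49357}$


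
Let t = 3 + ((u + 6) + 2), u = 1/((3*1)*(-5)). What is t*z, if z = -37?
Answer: -6068/15 ≈ -404.53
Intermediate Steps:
u = -1/15 (u = 1/(3*(-5)) = 1/(-15) = -1/15 ≈ -0.066667)
t = 164/15 (t = 3 + ((-1/15 + 6) + 2) = 3 + (89/15 + 2) = 3 + 119/15 = 164/15 ≈ 10.933)
t*z = (164/15)*(-37) = -6068/15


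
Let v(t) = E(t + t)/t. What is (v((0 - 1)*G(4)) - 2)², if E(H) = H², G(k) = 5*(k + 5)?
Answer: 33124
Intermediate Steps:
G(k) = 25 + 5*k (G(k) = 5*(5 + k) = 25 + 5*k)
v(t) = 4*t (v(t) = (t + t)²/t = (2*t)²/t = (4*t²)/t = 4*t)
(v((0 - 1)*G(4)) - 2)² = (4*((0 - 1)*(25 + 5*4)) - 2)² = (4*(-(25 + 20)) - 2)² = (4*(-1*45) - 2)² = (4*(-45) - 2)² = (-180 - 2)² = (-182)² = 33124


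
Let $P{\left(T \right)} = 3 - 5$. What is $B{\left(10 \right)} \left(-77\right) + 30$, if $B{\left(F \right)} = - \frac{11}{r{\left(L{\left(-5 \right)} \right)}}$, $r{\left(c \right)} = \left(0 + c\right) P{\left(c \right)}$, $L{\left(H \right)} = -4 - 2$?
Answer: $\frac{1207}{12} \approx 100.58$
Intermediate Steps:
$P{\left(T \right)} = -2$ ($P{\left(T \right)} = 3 - 5 = -2$)
$L{\left(H \right)} = -6$
$r{\left(c \right)} = - 2 c$ ($r{\left(c \right)} = \left(0 + c\right) \left(-2\right) = c \left(-2\right) = - 2 c$)
$B{\left(F \right)} = - \frac{11}{12}$ ($B{\left(F \right)} = - \frac{11}{\left(-2\right) \left(-6\right)} = - \frac{11}{12}$)
$B{\left(10 \right)} \left(-77\right) + 30 = \left(- \frac{11}{12}\right) \left(-77\right) + 30 = \frac{847}{12} + 30 = \frac{1207}{12}$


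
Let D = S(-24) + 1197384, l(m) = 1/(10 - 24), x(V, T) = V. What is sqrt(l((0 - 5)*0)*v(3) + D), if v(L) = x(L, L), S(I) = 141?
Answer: sqrt(234714858)/14 ≈ 1094.3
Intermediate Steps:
l(m) = -1/14 (l(m) = 1/(-14) = -1/14)
v(L) = L
D = 1197525 (D = 141 + 1197384 = 1197525)
sqrt(l((0 - 5)*0)*v(3) + D) = sqrt(-1/14*3 + 1197525) = sqrt(-3/14 + 1197525) = sqrt(16765347/14) = sqrt(234714858)/14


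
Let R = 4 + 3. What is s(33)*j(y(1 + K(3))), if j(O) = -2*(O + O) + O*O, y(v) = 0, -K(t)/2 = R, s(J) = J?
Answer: 0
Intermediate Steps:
R = 7
K(t) = -14 (K(t) = -2*7 = -14)
j(O) = O**2 - 4*O (j(O) = -4*O + O**2 = O**2 - 4*O)
s(33)*j(y(1 + K(3))) = 33*(0*(-4 + 0)) = 33*(0*(-4)) = 33*0 = 0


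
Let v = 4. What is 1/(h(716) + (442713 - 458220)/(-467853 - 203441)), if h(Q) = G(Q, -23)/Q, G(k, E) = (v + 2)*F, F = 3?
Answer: 60080813/2898288 ≈ 20.730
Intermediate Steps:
G(k, E) = 18 (G(k, E) = (4 + 2)*3 = 6*3 = 18)
h(Q) = 18/Q
1/(h(716) + (442713 - 458220)/(-467853 - 203441)) = 1/(18/716 + (442713 - 458220)/(-467853 - 203441)) = 1/(18*(1/716) - 15507/(-671294)) = 1/(9/358 - 15507*(-1/671294)) = 1/(9/358 + 15507/671294) = 1/(2898288/60080813) = 60080813/2898288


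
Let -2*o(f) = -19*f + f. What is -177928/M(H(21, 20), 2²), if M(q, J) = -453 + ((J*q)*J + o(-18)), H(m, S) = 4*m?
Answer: -177928/729 ≈ -244.07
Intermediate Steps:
o(f) = 9*f (o(f) = -(-19*f + f)/2 = -(-9)*f = 9*f)
M(q, J) = -615 + q*J² (M(q, J) = -453 + ((J*q)*J + 9*(-18)) = -453 + (q*J² - 162) = -453 + (-162 + q*J²) = -615 + q*J²)
-177928/M(H(21, 20), 2²) = -177928/(-615 + (4*21)*(2²)²) = -177928/(-615 + 84*4²) = -177928/(-615 + 84*16) = -177928/(-615 + 1344) = -177928/729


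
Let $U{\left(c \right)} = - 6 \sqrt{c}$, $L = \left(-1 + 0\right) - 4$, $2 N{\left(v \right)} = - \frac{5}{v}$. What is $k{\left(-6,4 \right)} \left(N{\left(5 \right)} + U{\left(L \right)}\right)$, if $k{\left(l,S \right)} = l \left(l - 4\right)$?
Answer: $-30 - 360 i \sqrt{5} \approx -30.0 - 804.98 i$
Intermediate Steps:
$N{\left(v \right)} = - \frac{5}{2 v}$ ($N{\left(v \right)} = \frac{\left(-5\right) \frac{1}{v}}{2} = - \frac{5}{2 v}$)
$k{\left(l,S \right)} = l \left(-4 + l\right)$
$L = -5$ ($L = -1 - 4 = -5$)
$k{\left(-6,4 \right)} \left(N{\left(5 \right)} + U{\left(L \right)}\right) = - 6 \left(-4 - 6\right) \left(- \frac{5}{2 \cdot 5} - 6 \sqrt{-5}\right) = \left(-6\right) \left(-10\right) \left(\left(- \frac{5}{2}\right) \frac{1}{5} - 6 i \sqrt{5}\right) = 60 \left(- \frac{1}{2} - 6 i \sqrt{5}\right) = -30 - 360 i \sqrt{5}$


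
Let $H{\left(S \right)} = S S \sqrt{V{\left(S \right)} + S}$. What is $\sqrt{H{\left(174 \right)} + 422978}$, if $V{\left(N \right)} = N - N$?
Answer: $\sqrt{422978 + 30276 \sqrt{174}} \approx 906.83$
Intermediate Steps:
$V{\left(N \right)} = 0$
$H{\left(S \right)} = S^{\frac{5}{2}}$ ($H{\left(S \right)} = S S \sqrt{0 + S} = S^{2} \sqrt{S} = S^{\frac{5}{2}}$)
$\sqrt{H{\left(174 \right)} + 422978} = \sqrt{174^{\frac{5}{2}} + 422978} = \sqrt{30276 \sqrt{174} + 422978} = \sqrt{422978 + 30276 \sqrt{174}}$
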